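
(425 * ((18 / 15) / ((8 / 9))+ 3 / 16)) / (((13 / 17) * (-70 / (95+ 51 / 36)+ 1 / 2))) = -15818415 / 4184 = -3780.69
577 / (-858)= -577 / 858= -0.67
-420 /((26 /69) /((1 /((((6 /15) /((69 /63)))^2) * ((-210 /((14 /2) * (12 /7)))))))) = 304175 /637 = 477.51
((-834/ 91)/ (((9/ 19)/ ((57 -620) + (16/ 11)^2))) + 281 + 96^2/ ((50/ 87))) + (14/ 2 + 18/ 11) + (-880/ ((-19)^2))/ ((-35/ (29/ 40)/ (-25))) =8101844076098/ 298122825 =27176.20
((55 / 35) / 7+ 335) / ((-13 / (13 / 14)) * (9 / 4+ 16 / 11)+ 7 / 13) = -4697836 / 719271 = -6.53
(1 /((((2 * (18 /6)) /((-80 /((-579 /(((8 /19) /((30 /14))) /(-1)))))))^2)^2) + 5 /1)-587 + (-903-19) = -144526182937432052508128 /96094536527574690561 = -1504.00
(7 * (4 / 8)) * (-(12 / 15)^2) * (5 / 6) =-28 / 15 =-1.87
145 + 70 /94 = 6850 /47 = 145.74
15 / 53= 0.28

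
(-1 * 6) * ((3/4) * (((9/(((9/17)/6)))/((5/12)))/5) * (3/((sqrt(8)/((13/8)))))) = -379.74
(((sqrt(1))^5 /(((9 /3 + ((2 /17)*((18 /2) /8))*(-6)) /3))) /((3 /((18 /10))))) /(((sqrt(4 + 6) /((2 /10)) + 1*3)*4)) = -153 /60250 + 51*sqrt(10) /12050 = 0.01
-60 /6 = -10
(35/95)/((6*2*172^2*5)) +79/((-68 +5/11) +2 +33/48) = -10420508603/8555101120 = -1.22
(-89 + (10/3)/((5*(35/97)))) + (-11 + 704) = 63614/105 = 605.85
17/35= 0.49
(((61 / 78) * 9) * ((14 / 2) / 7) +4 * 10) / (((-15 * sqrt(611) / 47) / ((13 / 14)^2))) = -1223 * sqrt(611) / 5880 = -5.14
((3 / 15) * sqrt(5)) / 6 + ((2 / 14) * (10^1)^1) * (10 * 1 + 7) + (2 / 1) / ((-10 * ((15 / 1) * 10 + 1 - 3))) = sqrt(5) / 30 + 125793 / 5180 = 24.36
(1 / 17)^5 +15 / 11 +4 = 83771574 / 15618427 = 5.36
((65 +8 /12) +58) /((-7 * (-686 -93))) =0.02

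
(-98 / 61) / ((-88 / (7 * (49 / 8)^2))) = 823543 / 171776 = 4.79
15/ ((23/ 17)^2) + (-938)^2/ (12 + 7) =46315.77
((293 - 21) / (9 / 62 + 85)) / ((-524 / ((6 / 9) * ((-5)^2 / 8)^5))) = -5146484375 / 4248877056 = -1.21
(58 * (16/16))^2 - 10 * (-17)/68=6733/2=3366.50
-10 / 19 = -0.53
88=88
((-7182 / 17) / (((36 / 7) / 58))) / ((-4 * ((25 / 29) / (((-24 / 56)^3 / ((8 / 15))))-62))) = -190261953 / 10836344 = -17.56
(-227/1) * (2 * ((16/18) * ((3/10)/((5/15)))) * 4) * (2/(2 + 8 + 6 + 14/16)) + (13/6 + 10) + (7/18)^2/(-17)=-22035571/137700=-160.03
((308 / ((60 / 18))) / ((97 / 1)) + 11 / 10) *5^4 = 248875 / 194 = 1282.86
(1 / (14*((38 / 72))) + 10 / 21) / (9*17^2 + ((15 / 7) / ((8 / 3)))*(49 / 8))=15616 / 66544821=0.00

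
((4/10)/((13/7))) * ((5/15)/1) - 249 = -48541/195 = -248.93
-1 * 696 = -696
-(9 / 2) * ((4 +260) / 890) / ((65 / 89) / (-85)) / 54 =187 / 65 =2.88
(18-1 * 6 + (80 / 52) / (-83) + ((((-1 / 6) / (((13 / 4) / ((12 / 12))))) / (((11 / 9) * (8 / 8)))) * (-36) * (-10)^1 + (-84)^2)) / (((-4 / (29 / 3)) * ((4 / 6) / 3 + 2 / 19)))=-617739324 / 11869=-52046.45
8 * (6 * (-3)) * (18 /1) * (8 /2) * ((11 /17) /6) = -19008 /17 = -1118.12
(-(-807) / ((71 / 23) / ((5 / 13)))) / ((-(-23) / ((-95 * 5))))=-1916625 / 923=-2076.52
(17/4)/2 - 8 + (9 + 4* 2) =89/8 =11.12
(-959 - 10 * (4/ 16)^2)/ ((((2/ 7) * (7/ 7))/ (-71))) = 3815469/ 16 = 238466.81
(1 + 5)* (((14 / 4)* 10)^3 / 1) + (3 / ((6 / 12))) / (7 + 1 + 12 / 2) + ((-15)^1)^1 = 1800648 / 7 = 257235.43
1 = 1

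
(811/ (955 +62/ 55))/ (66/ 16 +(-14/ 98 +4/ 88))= 27476680/ 130468347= 0.21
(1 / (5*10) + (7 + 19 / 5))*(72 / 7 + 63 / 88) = 3666357 / 30800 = 119.04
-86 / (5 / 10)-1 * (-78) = -94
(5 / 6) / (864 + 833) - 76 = -773827 / 10182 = -76.00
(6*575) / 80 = 345 / 8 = 43.12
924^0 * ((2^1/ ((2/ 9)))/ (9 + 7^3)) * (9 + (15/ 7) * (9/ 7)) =162/ 539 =0.30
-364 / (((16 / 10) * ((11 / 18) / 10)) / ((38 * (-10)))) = 15561000 / 11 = 1414636.36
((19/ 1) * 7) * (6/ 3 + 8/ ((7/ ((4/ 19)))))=298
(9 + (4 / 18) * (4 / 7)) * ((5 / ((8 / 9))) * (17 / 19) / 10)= 9775 / 2128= 4.59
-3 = -3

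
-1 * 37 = -37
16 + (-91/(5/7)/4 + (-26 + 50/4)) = -587/20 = -29.35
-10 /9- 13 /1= -127 /9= -14.11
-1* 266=-266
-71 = -71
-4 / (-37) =0.11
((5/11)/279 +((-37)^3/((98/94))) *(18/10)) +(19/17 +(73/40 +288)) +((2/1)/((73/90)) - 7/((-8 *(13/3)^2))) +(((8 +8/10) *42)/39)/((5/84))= -137197795095769651/1576962837450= -87001.29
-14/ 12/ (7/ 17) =-17/ 6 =-2.83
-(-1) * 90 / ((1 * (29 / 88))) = 7920 / 29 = 273.10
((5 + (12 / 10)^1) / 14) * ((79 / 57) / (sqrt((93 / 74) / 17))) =79 * sqrt(116994) / 11970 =2.26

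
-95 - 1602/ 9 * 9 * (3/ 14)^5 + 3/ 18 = -77089393/ 806736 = -95.56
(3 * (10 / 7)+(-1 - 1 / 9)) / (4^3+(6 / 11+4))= 1100 / 23751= 0.05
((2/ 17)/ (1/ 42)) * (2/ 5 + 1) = 588/ 85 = 6.92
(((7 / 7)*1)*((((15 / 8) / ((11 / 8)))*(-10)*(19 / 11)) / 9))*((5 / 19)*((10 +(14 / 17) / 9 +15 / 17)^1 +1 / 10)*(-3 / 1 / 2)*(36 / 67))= 847150 / 137819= 6.15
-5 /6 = -0.83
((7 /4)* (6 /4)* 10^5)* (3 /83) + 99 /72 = 6300913 /664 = 9489.33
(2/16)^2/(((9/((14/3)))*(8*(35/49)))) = 0.00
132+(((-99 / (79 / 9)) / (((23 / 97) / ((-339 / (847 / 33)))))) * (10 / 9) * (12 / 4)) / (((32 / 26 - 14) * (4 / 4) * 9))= 113.78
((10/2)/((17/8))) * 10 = 400/17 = 23.53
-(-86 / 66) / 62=43 / 2046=0.02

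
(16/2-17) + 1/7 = -8.86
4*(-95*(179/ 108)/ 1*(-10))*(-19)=-3230950/ 27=-119664.81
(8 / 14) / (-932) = -1 / 1631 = -0.00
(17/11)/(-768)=-17/8448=-0.00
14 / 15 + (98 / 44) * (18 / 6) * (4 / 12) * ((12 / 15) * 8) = 2506 / 165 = 15.19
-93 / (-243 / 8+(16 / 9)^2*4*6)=-20088 / 9823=-2.04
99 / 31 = 3.19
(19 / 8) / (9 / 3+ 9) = 19 / 96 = 0.20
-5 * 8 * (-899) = 35960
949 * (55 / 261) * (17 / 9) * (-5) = -4436575 / 2349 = -1888.71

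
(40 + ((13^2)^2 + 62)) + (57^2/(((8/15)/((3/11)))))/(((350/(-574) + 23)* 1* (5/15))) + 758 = 88693677/2992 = 29643.61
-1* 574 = -574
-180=-180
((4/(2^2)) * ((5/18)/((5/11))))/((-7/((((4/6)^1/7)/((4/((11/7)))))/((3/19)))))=-2299/111132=-0.02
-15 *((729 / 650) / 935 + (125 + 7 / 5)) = -1896.02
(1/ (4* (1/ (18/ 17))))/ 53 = 9/ 1802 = 0.00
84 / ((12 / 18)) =126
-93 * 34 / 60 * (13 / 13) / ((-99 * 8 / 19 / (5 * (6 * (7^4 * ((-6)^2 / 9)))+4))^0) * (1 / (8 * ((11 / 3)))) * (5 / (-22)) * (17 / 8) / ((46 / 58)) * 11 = 779433 / 64768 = 12.03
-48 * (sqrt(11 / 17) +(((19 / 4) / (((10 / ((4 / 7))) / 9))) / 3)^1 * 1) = -1368 / 35-48 * sqrt(187) / 17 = -77.70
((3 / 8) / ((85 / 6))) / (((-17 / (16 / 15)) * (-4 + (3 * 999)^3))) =-12 / 194490360001025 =-0.00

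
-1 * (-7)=7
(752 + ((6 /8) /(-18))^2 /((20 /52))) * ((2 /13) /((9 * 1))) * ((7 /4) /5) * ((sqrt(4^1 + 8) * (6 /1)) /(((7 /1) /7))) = 93.51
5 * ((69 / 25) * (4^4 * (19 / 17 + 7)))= 2437632 / 85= 28678.02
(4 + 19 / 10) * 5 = 29.50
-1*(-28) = 28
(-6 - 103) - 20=-129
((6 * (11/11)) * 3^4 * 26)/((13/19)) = 18468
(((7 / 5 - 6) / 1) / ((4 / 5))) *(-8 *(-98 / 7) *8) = -5152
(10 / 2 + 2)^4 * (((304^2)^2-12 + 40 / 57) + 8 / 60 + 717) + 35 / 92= 537674224936483691 / 26220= 20506263346166.43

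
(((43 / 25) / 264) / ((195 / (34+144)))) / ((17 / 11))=3827 / 994500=0.00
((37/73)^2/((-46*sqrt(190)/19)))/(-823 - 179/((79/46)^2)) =8543929*sqrt(190)/13519402393380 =0.00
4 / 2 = 2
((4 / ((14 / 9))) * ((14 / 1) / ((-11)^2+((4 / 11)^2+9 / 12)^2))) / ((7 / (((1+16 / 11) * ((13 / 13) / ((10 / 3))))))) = 31049568 / 998455675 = 0.03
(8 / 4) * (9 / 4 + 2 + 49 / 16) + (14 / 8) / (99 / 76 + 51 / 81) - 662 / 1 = -646.47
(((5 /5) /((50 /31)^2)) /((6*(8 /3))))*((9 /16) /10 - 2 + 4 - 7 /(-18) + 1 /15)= 0.06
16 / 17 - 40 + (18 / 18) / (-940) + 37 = -32917 / 15980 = -2.06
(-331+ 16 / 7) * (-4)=9204 / 7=1314.86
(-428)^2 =183184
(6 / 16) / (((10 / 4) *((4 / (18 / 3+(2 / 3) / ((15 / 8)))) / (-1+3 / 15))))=-143 / 750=-0.19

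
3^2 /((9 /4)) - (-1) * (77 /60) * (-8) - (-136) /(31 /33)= 64406 /465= 138.51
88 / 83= 1.06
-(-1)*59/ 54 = 59/ 54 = 1.09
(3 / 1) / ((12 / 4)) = 1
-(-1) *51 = 51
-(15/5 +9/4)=-21/4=-5.25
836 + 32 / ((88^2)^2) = 1566704129 / 1874048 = 836.00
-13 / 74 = -0.18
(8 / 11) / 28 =2 / 77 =0.03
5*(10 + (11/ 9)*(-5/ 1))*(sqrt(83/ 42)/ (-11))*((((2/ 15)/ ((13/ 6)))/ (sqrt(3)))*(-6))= 20*sqrt(1162)/ 1287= 0.53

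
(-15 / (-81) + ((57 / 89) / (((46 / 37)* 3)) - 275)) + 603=36295915 / 110538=328.36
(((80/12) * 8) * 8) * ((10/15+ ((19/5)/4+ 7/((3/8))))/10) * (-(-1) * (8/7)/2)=155776/315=494.53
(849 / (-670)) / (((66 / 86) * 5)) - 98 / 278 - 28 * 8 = -1150858741 / 5122150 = -224.68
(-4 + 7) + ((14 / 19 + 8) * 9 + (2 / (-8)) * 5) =6109 / 76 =80.38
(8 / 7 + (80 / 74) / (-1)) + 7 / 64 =2837 / 16576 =0.17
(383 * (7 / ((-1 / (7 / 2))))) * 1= -18767 / 2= -9383.50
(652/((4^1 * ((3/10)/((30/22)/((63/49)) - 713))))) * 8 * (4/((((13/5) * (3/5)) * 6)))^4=-1914761000000000/18551483379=-103213.36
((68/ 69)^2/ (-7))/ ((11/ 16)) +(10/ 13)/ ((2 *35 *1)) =-909421/ 4765761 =-0.19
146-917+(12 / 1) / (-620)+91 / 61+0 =-7275883 / 9455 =-769.53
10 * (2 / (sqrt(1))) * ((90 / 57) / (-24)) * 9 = -225 / 19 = -11.84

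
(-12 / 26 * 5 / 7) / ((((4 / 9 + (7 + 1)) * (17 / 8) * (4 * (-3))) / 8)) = 360 / 29393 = 0.01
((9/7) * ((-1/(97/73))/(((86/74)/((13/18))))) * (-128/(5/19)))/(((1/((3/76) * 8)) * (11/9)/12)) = 1456206336/1605835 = 906.82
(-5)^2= 25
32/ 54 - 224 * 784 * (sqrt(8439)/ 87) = 16/ 27 - 175616 * sqrt(8439)/ 87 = -185433.82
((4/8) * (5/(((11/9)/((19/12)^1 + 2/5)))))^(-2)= 7744/127449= 0.06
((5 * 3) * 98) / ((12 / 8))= 980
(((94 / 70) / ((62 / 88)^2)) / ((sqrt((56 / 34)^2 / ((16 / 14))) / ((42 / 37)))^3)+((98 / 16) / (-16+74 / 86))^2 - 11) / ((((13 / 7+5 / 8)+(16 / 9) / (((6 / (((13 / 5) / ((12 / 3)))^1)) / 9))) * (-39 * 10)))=41988065 / 6370230672 - 96561438336 * sqrt(14) / 548989354764305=0.01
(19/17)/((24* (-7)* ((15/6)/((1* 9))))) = -57/2380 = -0.02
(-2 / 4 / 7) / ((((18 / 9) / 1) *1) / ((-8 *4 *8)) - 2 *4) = 64 / 7175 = 0.01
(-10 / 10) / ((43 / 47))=-47 / 43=-1.09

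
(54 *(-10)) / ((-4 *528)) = 45 / 176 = 0.26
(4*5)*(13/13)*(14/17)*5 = 1400/17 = 82.35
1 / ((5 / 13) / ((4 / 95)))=52 / 475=0.11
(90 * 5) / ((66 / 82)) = 6150 / 11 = 559.09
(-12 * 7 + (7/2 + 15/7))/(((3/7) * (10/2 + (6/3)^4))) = -1097/126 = -8.71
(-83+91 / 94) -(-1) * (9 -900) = -91465 / 94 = -973.03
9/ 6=3/ 2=1.50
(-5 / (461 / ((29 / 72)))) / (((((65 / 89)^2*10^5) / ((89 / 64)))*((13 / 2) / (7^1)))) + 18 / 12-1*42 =-47253990095108707 / 1166765184000000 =-40.50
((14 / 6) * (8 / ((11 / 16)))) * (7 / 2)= 3136 / 33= 95.03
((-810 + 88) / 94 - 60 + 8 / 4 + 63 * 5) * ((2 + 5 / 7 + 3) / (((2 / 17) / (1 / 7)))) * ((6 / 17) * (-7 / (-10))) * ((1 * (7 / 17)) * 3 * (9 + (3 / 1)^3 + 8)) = 18561312 / 799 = 23230.68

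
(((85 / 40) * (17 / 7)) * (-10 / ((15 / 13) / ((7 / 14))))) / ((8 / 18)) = -11271 / 224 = -50.32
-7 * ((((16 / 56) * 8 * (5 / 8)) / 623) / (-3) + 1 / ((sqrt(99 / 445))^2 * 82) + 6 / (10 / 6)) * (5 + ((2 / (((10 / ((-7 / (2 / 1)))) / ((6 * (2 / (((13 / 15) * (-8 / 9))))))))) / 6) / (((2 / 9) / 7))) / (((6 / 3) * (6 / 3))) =-761300888953 / 1912659840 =-398.03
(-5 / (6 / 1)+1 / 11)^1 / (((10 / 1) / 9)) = -147 / 220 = -0.67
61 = 61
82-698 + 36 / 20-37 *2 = -3441 / 5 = -688.20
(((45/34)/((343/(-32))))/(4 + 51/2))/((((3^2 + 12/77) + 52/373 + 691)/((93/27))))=-1017544/49425122873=-0.00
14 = 14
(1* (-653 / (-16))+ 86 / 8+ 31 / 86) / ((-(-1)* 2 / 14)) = 250061 / 688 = 363.46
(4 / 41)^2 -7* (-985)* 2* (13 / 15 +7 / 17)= 17629.58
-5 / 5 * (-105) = 105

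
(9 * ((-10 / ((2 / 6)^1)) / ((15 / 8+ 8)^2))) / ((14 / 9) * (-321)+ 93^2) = -51840 / 152586209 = -0.00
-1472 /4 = -368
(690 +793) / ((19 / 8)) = 11864 / 19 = 624.42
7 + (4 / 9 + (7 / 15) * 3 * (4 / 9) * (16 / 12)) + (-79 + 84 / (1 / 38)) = 421372 / 135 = 3121.27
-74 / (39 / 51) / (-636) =629 / 4134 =0.15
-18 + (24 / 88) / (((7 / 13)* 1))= -1347 / 77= -17.49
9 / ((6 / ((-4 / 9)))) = -2 / 3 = -0.67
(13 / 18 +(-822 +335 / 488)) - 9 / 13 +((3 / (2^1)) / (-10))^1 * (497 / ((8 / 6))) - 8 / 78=-500902451 / 570960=-877.30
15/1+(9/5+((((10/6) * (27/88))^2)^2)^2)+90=106.80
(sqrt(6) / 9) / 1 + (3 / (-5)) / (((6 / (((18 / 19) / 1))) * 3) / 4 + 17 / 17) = -12 / 115 + sqrt(6) / 9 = 0.17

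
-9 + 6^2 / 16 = -6.75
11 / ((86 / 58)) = 7.42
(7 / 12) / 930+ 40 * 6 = 2678407 / 11160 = 240.00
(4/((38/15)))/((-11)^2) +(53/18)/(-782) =300433/32360724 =0.01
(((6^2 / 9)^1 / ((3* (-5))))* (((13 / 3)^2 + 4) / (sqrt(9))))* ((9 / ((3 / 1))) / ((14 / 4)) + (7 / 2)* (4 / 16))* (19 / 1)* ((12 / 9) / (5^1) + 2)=-1284571 / 8505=-151.04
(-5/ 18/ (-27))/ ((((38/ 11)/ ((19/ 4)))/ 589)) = 8.33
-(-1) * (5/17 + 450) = 450.29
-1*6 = -6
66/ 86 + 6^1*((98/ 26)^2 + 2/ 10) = 3168777/ 36335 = 87.21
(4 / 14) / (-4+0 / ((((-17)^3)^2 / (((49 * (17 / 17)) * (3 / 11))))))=-1 / 14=-0.07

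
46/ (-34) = -23/ 17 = -1.35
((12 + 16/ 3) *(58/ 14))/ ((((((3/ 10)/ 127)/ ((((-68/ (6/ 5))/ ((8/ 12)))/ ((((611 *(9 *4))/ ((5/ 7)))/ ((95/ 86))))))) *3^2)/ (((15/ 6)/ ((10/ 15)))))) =-3717528125/ 96256188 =-38.62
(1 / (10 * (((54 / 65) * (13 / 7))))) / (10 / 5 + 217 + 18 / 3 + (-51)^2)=7 / 305208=0.00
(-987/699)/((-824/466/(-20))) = -1645/103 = -15.97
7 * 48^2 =16128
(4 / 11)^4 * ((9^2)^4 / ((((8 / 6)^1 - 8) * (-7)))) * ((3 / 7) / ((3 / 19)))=157034438208 / 3587045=43778.22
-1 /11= -0.09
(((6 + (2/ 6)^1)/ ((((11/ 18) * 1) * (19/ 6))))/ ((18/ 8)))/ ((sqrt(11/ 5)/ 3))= 2.94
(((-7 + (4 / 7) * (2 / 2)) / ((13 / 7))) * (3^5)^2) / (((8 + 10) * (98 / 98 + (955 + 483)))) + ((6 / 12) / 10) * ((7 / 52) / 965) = -11396446927 / 1444180400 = -7.89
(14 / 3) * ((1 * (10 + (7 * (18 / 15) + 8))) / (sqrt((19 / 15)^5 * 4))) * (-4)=-55440 * sqrt(285) / 6859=-136.45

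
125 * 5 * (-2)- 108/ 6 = -1268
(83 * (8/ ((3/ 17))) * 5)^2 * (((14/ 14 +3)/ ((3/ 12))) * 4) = 203870310400/ 9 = 22652256711.11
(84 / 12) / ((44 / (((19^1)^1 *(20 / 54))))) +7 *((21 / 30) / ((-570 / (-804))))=2265977 / 282150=8.03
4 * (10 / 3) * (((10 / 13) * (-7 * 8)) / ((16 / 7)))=-251.28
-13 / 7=-1.86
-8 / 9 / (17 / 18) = -16 / 17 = -0.94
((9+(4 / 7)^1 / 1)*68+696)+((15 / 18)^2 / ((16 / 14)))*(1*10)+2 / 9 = 1363981 / 1008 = 1353.16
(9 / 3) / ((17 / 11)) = 1.94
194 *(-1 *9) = -1746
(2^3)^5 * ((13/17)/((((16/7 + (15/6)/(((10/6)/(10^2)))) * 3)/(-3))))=-114688/697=-164.55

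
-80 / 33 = -2.42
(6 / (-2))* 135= -405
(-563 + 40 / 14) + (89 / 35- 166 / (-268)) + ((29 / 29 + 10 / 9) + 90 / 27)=-3325763 / 6030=-551.54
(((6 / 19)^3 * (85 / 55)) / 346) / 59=1836 / 770107943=0.00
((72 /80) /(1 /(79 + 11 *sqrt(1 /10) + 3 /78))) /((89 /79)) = 7821 *sqrt(10) /8900 + 292221 /4628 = 65.92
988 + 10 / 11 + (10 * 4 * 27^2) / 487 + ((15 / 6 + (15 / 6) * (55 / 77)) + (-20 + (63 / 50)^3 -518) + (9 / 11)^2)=26695329011983 / 51561125000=517.74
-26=-26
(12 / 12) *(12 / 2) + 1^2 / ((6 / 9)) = 15 / 2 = 7.50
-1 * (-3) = 3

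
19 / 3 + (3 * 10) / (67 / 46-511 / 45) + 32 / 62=234757 / 61473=3.82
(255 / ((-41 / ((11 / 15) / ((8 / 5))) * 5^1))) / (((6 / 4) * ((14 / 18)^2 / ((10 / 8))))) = -25245 / 32144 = -0.79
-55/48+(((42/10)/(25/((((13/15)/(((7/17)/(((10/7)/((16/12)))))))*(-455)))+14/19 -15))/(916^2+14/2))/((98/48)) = -139968084564083/122153946416880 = -1.15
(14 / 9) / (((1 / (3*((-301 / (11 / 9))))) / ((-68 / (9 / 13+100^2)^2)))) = 145281864 / 185925740891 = 0.00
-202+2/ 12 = -1211/ 6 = -201.83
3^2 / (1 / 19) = 171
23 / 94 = 0.24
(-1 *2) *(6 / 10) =-6 / 5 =-1.20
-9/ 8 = -1.12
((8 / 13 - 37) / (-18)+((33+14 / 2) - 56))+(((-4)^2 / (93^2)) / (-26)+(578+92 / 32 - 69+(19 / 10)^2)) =11277572689 / 22487400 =501.51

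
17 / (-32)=-0.53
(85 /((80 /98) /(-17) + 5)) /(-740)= -14161 /610500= -0.02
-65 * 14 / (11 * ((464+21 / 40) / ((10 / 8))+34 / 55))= -45500 / 204731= -0.22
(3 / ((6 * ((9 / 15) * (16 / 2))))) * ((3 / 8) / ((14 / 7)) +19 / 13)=1715 / 9984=0.17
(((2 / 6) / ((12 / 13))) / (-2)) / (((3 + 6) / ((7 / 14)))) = -13 / 1296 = -0.01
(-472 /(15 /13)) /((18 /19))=-58292 /135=-431.79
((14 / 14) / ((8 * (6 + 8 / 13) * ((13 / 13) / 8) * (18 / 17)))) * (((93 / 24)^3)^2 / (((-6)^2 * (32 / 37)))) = 7257117599537 / 467480346624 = 15.52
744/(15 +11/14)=10416/221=47.13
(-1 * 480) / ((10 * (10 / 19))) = -456 / 5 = -91.20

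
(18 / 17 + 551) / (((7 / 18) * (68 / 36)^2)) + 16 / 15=205800206 / 515865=398.94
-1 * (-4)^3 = 64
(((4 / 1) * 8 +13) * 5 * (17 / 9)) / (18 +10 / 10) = 425 / 19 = 22.37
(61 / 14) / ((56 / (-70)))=-305 / 56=-5.45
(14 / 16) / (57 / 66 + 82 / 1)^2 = 0.00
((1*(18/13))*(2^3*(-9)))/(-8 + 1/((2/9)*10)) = 25920/1963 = 13.20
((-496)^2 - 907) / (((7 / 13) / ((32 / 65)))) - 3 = 7843383 / 35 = 224096.66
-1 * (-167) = 167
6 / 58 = 3 / 29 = 0.10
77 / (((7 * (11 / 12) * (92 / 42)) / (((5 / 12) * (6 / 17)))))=315 / 391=0.81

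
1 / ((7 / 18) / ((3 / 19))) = 54 / 133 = 0.41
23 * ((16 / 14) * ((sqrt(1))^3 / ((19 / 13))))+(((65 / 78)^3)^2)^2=5239334050837 / 289512050688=18.10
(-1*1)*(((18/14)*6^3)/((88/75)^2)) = -1366875/6776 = -201.72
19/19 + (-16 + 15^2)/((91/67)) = 14094/91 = 154.88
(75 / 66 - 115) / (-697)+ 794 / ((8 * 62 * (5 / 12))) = 4759836 / 1188385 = 4.01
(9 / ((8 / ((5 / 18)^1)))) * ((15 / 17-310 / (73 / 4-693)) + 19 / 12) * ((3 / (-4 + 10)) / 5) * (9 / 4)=4831671 / 23492096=0.21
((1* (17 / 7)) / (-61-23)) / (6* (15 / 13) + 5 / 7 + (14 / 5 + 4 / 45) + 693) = -663 / 16133264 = -0.00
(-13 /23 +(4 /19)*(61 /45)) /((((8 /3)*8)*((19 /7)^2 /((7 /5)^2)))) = -13212703 /3786168000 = -0.00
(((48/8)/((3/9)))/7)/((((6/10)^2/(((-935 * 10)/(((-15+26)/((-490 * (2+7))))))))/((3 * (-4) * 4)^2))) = 61689600000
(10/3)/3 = 1.11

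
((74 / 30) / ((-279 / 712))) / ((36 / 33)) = -72446 / 12555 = -5.77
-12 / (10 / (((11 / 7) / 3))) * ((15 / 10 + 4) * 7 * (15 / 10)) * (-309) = 112167 / 10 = 11216.70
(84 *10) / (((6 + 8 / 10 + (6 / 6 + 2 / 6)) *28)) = 225 / 61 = 3.69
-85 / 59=-1.44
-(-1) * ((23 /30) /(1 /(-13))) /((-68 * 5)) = 299 /10200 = 0.03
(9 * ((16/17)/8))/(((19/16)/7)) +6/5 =12018/1615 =7.44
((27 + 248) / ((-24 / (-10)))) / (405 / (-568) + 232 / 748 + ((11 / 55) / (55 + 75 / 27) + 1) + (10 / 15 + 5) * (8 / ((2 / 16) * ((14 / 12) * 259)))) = 10756817946875 / 169056287451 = 63.63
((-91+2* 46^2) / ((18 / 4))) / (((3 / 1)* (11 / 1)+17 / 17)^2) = 4141 / 5202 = 0.80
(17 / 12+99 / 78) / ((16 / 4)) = 0.67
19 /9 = 2.11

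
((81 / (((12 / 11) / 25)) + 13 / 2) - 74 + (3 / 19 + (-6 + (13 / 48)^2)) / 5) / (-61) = -6414247 / 218880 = -29.30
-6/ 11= -0.55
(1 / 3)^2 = 1 / 9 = 0.11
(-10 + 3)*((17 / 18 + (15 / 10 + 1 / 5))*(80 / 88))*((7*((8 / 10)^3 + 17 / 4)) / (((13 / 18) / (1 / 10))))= -13883611 / 178750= -77.67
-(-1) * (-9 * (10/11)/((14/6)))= -270/77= -3.51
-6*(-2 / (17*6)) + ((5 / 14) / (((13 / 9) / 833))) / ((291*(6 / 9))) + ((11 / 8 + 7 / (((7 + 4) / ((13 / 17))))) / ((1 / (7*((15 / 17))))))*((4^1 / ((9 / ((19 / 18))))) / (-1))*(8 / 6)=-7809904019 / 1298824956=-6.01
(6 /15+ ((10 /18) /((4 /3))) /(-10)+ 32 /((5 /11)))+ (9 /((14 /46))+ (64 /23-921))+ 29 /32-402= -94202881 /77280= -1218.98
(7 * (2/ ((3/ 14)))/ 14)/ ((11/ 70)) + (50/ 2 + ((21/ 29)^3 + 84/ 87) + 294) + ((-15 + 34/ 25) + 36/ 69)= 155922093509/ 462781275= 336.92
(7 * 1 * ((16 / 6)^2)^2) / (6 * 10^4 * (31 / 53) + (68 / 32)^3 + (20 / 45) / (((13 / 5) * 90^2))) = 65022197760 / 6448288822843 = 0.01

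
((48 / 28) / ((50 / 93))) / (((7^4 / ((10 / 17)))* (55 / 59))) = 65844 / 78572725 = 0.00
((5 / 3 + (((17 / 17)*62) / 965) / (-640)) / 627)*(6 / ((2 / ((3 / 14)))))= 0.00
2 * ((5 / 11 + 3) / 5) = 76 / 55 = 1.38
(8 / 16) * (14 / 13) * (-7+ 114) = 749 / 13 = 57.62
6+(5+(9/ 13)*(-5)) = 98/ 13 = 7.54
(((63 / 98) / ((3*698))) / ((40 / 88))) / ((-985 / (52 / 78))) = -11 / 24063550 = -0.00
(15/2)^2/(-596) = -225/2384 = -0.09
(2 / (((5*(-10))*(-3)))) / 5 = 1 / 375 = 0.00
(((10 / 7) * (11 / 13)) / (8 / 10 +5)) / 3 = 550 / 7917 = 0.07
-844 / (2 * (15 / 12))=-1688 / 5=-337.60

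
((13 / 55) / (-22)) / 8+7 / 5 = 13539 / 9680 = 1.40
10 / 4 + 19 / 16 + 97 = 1611 / 16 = 100.69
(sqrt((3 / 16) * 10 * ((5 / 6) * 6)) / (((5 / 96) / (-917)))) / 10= -11004 * sqrt(6) / 5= -5390.84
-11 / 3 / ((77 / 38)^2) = -0.89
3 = 3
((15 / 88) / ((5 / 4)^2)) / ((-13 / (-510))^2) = 312120 / 1859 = 167.90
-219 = -219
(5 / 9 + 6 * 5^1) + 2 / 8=30.81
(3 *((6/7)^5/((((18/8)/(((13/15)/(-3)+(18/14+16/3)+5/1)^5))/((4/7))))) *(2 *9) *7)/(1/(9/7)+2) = 592969965405336421376/198615409453125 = 2985518.43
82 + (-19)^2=443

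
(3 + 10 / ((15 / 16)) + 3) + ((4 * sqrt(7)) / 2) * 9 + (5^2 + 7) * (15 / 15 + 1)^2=192.29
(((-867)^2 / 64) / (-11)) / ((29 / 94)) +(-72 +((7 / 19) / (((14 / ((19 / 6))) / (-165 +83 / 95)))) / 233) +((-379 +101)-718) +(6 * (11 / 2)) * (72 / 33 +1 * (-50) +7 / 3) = -4087515563459 / 677862240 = -6030.01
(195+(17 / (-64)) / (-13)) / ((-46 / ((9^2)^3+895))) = -5398452647 / 2392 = -2256878.20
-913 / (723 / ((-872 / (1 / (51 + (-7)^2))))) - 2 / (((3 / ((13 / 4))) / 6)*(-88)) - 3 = 7005815327 / 63624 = 110112.78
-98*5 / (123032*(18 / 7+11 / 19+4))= -4655 / 8357388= -0.00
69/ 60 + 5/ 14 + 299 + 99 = 55931/ 140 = 399.51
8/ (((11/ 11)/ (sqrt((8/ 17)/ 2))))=3.88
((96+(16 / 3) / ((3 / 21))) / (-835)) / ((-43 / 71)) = 5680 / 21543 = 0.26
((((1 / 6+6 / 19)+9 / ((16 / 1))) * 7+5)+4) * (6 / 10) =14879 / 1520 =9.79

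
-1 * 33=-33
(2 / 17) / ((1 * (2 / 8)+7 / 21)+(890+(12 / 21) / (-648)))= 0.00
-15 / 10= -3 / 2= -1.50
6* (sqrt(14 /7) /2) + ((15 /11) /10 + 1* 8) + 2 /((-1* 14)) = 3* sqrt(2) + 1231 /154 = 12.24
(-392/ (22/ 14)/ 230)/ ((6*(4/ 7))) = -0.32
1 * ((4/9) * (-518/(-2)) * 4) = 4144/9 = 460.44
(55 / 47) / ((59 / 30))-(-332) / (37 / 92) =84759562 / 102601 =826.11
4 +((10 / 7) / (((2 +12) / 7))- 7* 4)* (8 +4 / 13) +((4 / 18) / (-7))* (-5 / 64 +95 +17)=-5929151 / 26208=-226.23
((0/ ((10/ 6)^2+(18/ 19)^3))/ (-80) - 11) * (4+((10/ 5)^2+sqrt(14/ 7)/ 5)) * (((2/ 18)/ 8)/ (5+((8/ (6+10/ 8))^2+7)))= -9251/ 100044 - 9251 * sqrt(2)/ 4001760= -0.10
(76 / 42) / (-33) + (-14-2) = -11126 / 693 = -16.05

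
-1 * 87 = -87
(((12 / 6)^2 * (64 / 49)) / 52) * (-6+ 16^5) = 67108480 / 637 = 105350.83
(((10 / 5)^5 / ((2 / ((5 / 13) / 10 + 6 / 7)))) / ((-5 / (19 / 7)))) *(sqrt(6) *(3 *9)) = -668952 *sqrt(6) / 3185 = -514.47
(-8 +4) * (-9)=36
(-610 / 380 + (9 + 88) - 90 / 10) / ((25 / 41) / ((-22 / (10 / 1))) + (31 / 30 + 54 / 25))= 111047475 / 3748301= 29.63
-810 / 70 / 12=-0.96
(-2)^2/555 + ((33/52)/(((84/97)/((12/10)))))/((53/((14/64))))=1060847/97893120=0.01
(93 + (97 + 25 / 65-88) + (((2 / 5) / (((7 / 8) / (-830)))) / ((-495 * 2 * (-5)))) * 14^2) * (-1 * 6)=-5621666 / 10725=-524.16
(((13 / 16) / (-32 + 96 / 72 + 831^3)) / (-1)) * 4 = -39 / 6886273924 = -0.00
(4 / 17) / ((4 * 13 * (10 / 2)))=1 / 1105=0.00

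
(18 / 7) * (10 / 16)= 45 / 28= 1.61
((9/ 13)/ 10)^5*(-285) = -3365793/ 7425860000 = -0.00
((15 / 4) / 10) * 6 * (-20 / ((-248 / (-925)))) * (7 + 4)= -457875 / 248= -1846.27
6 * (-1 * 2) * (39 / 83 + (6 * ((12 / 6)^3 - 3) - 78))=47340 / 83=570.36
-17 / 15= -1.13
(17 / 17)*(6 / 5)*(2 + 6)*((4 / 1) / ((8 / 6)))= 28.80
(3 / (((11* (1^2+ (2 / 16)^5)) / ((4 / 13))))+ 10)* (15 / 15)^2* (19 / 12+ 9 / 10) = 25.04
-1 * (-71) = 71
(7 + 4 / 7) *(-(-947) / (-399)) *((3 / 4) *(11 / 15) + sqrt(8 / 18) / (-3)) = -2961269 / 502740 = -5.89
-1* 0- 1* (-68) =68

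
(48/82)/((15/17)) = 136/205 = 0.66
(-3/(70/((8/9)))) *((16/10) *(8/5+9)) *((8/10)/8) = -848/13125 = -0.06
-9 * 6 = -54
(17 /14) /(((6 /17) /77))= 3179 /12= 264.92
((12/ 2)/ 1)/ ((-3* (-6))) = 1/ 3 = 0.33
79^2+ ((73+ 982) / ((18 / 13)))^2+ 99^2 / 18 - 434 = 586910.84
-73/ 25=-2.92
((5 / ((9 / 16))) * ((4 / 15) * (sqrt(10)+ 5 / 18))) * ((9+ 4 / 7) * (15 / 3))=53600 / 1701+ 21440 * sqrt(10) / 189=390.24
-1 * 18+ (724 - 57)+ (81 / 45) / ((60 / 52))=16264 / 25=650.56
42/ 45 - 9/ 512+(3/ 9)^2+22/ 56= 1.42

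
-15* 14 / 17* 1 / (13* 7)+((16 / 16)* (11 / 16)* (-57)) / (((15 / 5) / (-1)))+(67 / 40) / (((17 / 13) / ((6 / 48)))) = 925503 / 70720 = 13.09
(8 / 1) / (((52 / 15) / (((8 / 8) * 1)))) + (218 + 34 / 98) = 140557 / 637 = 220.65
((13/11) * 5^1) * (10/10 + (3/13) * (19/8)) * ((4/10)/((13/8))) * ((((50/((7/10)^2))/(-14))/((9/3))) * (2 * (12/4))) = -230000/7007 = -32.82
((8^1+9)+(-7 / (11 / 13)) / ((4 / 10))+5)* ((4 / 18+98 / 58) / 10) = 499 / 1980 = 0.25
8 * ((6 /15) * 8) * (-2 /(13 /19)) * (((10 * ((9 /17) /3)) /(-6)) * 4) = 19456 /221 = 88.04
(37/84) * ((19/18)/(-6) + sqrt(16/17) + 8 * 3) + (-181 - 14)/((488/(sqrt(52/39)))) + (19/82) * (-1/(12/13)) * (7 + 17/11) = -65 * sqrt(3)/244 + 37 * sqrt(17)/357 + 34159247/4091472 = 8.31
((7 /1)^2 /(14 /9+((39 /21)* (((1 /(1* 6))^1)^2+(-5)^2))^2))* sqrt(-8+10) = 3111696* sqrt(2) /137293153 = 0.03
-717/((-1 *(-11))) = -65.18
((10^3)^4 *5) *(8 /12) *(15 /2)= 25000000000000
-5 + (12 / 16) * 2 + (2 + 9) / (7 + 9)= -45 / 16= -2.81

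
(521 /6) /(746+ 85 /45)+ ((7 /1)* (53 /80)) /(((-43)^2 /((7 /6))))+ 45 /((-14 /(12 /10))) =-156317681231 /41817279840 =-3.74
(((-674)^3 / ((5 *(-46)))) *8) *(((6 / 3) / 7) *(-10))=-4898912384 / 161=-30428027.23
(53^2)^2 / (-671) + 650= -7454331 / 671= -11109.29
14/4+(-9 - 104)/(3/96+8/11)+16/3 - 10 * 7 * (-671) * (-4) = -33467585/178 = -188020.14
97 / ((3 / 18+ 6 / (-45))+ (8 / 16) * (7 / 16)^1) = 46560 / 121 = 384.79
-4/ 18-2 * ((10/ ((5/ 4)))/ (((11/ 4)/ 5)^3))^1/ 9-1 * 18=-38476/ 1331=-28.91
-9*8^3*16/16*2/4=-2304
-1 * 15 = -15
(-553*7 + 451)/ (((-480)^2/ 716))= -10.63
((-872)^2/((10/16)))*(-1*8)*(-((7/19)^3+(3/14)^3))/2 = 685188105472/2352637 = 291242.60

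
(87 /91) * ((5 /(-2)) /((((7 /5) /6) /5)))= -32625 /637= -51.22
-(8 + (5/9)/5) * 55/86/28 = -4015/21672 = -0.19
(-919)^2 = 844561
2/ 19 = 0.11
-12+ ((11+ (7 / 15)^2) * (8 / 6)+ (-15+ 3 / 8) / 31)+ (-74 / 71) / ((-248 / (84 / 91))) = 384597859 / 154510200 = 2.49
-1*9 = -9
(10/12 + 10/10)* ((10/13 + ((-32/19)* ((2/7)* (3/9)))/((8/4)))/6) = 0.21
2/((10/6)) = 6/5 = 1.20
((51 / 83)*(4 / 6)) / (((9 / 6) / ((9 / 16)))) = 51 / 332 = 0.15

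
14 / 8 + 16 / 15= 169 / 60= 2.82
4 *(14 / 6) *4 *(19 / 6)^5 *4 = 34665386 / 729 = 47551.97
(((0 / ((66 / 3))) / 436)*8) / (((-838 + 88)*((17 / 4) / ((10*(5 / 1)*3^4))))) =0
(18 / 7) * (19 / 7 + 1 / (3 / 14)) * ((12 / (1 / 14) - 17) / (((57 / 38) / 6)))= 561720 / 49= 11463.67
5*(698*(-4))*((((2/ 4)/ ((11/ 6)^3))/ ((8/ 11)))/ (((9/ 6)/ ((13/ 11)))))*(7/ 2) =-5716620/ 1331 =-4294.98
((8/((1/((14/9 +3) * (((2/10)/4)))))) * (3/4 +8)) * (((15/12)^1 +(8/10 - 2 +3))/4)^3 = 65143547/9216000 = 7.07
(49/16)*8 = 49/2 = 24.50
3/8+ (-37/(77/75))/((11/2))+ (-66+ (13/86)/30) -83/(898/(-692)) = -16116084137/1962363480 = -8.21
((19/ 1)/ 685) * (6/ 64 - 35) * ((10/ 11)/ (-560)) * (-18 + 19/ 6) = -1888847/ 81016320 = -0.02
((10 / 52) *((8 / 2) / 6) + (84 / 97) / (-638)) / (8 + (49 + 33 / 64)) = 9796928 / 4442146137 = 0.00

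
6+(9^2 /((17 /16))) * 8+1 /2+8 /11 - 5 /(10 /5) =114932 /187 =614.61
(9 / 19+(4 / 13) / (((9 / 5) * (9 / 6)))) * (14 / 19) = 54866 / 126711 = 0.43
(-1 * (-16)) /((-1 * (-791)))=16 /791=0.02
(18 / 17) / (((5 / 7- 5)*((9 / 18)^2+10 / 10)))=-84 / 425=-0.20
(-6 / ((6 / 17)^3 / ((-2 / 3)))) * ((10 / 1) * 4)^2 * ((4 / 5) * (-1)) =-3144320 / 27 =-116456.30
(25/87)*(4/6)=50/261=0.19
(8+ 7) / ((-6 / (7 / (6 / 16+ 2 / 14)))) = -980 / 29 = -33.79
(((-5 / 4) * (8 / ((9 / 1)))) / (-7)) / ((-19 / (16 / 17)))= -160 / 20349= -0.01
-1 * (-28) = 28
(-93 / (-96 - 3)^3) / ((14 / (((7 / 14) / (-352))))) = -31 / 3187755648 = -0.00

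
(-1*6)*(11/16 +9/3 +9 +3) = -753/8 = -94.12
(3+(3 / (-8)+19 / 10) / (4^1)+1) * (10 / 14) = 701 / 224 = 3.13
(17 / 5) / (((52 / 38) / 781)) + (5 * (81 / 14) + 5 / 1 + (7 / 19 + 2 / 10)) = 17073716 / 8645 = 1974.98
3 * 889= 2667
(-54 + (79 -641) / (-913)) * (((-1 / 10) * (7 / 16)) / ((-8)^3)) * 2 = -17059 / 1869824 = -0.01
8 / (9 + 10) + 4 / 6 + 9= 575 / 57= 10.09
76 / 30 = 38 / 15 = 2.53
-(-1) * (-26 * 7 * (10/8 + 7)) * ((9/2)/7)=-3861/4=-965.25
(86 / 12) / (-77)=-43 / 462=-0.09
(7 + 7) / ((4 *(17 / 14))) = 49 / 17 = 2.88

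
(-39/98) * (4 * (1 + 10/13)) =-138/49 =-2.82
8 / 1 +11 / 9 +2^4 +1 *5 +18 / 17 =4786 / 153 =31.28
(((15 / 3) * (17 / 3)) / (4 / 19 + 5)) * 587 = 948005 / 297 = 3191.94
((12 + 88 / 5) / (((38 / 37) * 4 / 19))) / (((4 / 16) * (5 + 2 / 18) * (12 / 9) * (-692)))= -36963 / 318320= -0.12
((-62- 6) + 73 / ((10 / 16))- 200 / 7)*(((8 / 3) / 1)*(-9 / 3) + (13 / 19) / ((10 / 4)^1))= -519672 / 3325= -156.29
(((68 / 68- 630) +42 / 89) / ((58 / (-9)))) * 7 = 3524157 / 5162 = 682.71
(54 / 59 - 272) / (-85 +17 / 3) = 23991 / 7021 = 3.42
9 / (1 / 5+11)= 45 / 56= 0.80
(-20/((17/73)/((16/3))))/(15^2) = -4672/2295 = -2.04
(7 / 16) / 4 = 7 / 64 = 0.11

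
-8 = -8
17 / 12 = 1.42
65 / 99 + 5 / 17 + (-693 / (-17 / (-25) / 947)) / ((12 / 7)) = -3789958625 / 6732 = -562976.62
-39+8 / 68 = -661 / 17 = -38.88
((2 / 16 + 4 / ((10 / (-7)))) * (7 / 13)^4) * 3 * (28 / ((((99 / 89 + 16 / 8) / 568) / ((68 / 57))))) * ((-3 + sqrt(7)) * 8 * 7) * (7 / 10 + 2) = 7010262611424576 / 3757913575 -2336754203808192 * sqrt(7) / 3757913575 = 220279.71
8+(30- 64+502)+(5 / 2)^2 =1929 / 4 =482.25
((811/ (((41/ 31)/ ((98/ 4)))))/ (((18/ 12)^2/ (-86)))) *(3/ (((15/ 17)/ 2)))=-7204203832/ 1845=-3904717.52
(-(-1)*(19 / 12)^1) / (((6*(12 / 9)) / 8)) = 19 / 12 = 1.58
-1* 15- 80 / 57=-935 / 57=-16.40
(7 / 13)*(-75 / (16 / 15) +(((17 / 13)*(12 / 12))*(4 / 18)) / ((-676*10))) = -778562351 / 20563920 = -37.86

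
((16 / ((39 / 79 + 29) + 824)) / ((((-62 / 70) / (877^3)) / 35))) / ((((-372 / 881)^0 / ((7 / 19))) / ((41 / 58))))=-74938301966194100 / 575851753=-130134711.89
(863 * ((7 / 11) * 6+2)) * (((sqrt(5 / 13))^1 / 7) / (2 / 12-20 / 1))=-331392 * sqrt(65) / 119119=-22.43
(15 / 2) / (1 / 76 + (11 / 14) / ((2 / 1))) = 665 / 36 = 18.47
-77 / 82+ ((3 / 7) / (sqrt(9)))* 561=45463 / 574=79.20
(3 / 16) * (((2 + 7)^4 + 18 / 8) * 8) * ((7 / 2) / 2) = 17228.53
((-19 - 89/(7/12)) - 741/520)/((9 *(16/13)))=-629707/40320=-15.62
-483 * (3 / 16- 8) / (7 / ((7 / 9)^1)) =20125 / 48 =419.27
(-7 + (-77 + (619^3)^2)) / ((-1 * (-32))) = 56252767574402197 / 32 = 1757898986700068.66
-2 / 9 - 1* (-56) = 502 / 9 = 55.78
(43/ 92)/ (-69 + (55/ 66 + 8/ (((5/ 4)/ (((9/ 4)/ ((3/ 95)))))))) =129/ 107042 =0.00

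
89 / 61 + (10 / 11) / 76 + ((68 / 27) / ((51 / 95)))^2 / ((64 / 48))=1002505609 / 55764126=17.98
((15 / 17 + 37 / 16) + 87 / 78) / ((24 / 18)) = 45723 / 14144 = 3.23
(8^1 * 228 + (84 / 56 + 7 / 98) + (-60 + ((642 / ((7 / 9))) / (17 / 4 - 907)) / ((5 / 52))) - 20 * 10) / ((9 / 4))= 37459604 / 54165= 691.58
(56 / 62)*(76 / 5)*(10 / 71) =4256 / 2201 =1.93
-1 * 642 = -642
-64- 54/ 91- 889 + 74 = -80043/ 91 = -879.59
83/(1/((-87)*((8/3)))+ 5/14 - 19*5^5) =-0.00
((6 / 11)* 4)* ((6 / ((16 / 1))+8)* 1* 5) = 1005 / 11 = 91.36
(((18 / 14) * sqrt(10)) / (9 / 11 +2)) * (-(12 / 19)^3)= -171072 * sqrt(10) / 1488403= -0.36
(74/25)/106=37/1325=0.03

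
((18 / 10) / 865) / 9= 1 / 4325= 0.00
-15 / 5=-3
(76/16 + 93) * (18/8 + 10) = 19159/16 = 1197.44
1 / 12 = 0.08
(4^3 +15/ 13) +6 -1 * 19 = 678/ 13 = 52.15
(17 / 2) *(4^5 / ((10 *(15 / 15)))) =870.40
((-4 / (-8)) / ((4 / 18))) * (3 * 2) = 27 / 2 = 13.50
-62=-62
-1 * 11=-11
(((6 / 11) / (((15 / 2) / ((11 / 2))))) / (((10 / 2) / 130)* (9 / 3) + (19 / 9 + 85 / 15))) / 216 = 13 / 55410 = 0.00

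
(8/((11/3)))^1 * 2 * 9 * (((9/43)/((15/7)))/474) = 1512/186835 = 0.01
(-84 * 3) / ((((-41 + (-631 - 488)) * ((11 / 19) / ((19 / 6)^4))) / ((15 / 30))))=18.87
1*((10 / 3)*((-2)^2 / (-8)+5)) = 15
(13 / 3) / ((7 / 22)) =286 / 21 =13.62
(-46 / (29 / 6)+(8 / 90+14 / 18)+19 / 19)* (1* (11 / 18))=-18304 / 3915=-4.68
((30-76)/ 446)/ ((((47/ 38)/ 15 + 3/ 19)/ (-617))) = 8088870/ 30551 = 264.77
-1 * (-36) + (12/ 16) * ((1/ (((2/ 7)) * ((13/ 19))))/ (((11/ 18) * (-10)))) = 202329/ 5720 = 35.37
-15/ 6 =-5/ 2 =-2.50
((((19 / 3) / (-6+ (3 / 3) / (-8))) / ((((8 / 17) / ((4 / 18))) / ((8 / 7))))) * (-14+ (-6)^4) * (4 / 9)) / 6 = -52.99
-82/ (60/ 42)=-57.40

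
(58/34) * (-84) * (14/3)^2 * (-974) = 155014048/51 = 3039491.14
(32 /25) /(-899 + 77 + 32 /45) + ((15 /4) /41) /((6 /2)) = 438359 /15152780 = 0.03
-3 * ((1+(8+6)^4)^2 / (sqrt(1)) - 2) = -4427597661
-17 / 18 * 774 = -731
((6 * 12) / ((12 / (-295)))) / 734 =-885 / 367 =-2.41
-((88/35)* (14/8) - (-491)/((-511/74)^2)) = -19188242/1305605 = -14.70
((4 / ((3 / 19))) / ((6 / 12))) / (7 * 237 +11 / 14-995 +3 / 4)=4256 / 55905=0.08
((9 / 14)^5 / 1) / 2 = 59049 / 1075648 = 0.05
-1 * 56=-56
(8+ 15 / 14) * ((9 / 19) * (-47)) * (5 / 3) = -89535 / 266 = -336.60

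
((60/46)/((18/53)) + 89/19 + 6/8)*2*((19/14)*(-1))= -48637/1932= -25.17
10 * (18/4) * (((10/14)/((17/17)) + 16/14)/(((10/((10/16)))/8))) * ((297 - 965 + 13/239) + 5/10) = -26662545/956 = -27889.69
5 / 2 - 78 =-151 / 2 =-75.50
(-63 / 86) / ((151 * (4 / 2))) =-63 / 25972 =-0.00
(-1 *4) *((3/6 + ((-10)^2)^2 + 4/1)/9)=-40018/9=-4446.44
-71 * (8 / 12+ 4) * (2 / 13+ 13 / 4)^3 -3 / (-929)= -853435177131 / 65312416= -13066.97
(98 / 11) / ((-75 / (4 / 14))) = -28 / 825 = -0.03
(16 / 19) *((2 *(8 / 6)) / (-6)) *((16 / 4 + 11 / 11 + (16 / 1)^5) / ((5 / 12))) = -89478912 / 95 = -941883.28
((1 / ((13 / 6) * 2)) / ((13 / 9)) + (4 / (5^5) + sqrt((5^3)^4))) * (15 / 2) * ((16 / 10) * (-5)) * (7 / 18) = -38509511488 / 105625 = -364587.09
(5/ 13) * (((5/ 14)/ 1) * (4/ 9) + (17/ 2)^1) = 5455/ 1638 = 3.33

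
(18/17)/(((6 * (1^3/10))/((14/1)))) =24.71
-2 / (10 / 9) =-9 / 5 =-1.80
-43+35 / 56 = -339 / 8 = -42.38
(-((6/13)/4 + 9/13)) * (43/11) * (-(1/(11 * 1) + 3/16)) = 0.88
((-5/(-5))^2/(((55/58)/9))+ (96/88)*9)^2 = 1127844/3025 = 372.84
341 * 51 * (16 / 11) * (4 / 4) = 25296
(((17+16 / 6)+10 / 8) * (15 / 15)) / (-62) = -251 / 744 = -0.34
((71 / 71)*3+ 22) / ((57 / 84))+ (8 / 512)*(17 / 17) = 44819 / 1216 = 36.86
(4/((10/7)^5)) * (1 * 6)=4.03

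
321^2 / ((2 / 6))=309123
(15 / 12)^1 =5 / 4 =1.25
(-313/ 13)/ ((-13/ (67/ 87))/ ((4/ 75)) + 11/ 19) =1593796/ 20913451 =0.08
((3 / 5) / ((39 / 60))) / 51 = 4 / 221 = 0.02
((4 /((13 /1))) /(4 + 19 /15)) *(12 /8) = 90 /1027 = 0.09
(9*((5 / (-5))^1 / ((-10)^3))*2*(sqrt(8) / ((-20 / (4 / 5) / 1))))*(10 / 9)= -sqrt(2) / 625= -0.00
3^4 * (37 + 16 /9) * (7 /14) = 3141 /2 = 1570.50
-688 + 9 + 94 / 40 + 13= -13273 / 20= -663.65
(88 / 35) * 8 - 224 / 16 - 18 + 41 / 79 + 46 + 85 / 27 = 2820572 / 74655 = 37.78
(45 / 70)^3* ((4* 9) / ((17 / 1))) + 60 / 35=26553 / 11662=2.28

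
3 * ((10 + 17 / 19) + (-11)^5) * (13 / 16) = -59665359 / 152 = -392535.26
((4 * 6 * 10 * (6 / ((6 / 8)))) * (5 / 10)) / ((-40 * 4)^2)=3 / 80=0.04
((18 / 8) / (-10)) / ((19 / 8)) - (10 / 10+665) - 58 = -68789 / 95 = -724.09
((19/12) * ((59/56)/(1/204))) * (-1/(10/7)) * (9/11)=-171513/880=-194.90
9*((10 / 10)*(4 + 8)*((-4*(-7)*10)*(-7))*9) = -1905120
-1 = -1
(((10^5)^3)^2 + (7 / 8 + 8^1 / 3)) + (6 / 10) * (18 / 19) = 2280000000000000000000000000009371 / 2280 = 1000000000000000000000000000000.00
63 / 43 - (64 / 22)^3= -1325171 / 57233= -23.15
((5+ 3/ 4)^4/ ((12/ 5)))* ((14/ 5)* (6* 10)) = 9794435/ 128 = 76519.02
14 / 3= 4.67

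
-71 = -71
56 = 56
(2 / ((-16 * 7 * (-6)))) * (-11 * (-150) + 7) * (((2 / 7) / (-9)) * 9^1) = -1657 / 1176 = -1.41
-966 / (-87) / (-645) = -322 / 18705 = -0.02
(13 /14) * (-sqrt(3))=-13 * sqrt(3) /14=-1.61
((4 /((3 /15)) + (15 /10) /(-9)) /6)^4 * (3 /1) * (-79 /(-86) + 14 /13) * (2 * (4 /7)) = 63913025393 /78242112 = 816.86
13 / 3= 4.33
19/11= 1.73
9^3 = 729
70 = 70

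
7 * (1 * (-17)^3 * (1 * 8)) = -275128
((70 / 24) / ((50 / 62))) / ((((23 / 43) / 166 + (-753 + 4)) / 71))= -54987583 / 160390170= -0.34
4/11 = 0.36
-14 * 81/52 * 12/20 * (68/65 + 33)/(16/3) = -11292939/135200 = -83.53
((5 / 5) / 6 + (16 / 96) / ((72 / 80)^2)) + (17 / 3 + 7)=6337 / 486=13.04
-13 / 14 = -0.93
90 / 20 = 9 / 2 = 4.50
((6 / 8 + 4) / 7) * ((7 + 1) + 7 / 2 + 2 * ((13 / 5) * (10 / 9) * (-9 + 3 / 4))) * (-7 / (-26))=-4123 / 624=-6.61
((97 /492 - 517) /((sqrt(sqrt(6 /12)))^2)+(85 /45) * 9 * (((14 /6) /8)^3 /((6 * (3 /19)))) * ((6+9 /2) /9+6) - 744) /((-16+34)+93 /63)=-7742154847 /203544576 - 1779869 * sqrt(2) /67076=-75.56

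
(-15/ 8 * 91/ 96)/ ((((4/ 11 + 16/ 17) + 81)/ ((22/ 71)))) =-935935/ 139873408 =-0.01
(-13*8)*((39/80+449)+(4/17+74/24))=-24016837/510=-47091.84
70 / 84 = 5 / 6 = 0.83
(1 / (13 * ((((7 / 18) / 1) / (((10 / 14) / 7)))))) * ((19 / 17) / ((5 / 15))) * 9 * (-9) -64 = -5266922 / 75803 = -69.48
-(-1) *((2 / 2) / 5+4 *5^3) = 2501 / 5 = 500.20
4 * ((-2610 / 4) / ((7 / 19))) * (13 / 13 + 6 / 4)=-17710.71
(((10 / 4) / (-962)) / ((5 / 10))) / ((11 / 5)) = -25 / 10582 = -0.00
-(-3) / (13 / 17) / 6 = 17 / 26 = 0.65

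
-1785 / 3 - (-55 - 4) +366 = -170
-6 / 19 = -0.32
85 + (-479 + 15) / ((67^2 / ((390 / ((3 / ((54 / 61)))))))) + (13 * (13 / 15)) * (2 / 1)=392826977 / 4107435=95.64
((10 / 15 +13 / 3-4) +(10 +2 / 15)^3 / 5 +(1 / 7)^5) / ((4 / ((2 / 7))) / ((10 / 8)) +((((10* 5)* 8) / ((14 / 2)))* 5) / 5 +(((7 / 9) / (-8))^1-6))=474452736448 / 141231922125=3.36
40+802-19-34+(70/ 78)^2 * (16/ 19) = 22820911/ 28899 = 789.68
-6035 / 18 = -335.28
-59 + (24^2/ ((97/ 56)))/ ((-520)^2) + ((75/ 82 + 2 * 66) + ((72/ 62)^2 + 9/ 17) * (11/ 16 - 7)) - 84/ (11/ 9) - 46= -2544487486079007/ 48313364356400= -52.67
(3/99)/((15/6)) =2/165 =0.01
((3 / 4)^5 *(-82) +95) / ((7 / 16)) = 38677 / 224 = 172.67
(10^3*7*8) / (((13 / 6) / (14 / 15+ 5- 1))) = 1657600 / 13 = 127507.69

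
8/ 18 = 4/ 9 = 0.44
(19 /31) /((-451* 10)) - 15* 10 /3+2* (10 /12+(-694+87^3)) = 1315569.67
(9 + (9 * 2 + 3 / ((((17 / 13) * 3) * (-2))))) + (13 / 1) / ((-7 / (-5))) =8545 / 238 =35.90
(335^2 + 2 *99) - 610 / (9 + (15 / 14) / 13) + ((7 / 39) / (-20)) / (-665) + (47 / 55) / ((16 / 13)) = 3541163277657 / 31517200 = 112356.53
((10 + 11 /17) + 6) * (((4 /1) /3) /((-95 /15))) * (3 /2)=-5.26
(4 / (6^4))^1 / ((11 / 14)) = 7 / 1782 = 0.00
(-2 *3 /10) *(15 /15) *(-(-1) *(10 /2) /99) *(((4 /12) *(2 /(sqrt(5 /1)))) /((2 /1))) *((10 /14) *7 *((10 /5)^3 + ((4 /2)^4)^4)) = -21848 *sqrt(5) /33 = -1480.41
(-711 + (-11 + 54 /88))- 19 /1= -32577 /44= -740.39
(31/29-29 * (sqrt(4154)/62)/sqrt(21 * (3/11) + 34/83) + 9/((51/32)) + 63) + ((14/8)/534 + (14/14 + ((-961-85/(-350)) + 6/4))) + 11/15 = -6544305331/7371336-29 * sqrt(21249949006)/347386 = -899.97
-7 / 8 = -0.88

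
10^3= 1000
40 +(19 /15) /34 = 20419 /510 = 40.04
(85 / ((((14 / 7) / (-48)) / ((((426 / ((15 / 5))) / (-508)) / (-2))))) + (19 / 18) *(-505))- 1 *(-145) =-1538875 / 2286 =-673.17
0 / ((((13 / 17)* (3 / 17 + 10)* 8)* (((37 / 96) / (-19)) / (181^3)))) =0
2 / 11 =0.18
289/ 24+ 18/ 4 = 397/ 24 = 16.54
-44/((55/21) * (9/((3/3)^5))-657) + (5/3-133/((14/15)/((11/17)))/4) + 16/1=-534213/100504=-5.32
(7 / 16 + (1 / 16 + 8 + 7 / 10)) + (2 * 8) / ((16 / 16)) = 126 / 5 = 25.20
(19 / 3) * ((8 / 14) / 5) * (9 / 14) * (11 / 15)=418 / 1225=0.34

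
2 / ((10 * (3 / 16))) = 16 / 15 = 1.07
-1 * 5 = -5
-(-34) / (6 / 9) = 51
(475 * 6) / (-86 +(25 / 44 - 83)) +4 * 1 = -95756 / 7411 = -12.92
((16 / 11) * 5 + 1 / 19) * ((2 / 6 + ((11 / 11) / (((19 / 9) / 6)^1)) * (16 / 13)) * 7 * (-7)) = -212978941 / 154869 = -1375.22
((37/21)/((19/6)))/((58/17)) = 0.16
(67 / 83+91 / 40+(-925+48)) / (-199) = 2901407 / 660680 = 4.39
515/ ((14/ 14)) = 515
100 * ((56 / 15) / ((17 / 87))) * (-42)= -1364160 / 17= -80244.71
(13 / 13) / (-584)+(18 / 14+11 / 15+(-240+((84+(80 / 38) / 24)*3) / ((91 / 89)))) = 132319561 / 15146040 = 8.74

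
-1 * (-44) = 44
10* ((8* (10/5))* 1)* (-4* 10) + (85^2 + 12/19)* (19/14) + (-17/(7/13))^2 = 431491/98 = 4402.97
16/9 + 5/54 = 101/54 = 1.87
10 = 10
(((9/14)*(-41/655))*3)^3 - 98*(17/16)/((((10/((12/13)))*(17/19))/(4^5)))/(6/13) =-18377976225128843/771095213000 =-23833.60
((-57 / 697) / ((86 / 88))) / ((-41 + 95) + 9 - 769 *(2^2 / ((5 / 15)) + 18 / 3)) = 836 / 137656803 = 0.00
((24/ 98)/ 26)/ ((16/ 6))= 9/ 2548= 0.00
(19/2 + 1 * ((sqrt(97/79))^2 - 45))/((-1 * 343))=5415/54194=0.10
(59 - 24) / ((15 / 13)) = 91 / 3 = 30.33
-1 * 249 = -249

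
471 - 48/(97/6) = 45399/97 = 468.03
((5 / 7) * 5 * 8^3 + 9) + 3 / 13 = 167240 / 91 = 1837.80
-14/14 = -1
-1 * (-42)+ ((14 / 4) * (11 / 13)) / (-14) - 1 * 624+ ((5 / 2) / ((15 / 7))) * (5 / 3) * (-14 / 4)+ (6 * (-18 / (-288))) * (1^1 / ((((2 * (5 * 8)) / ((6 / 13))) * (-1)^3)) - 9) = -22179241 / 37440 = -592.39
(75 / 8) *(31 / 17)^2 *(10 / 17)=360375 / 19652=18.34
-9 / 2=-4.50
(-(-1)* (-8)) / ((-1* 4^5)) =1 / 128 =0.01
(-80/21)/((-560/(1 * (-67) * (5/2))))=-1.14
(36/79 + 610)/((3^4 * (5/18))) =96452/3555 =27.13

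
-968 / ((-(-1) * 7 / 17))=-16456 / 7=-2350.86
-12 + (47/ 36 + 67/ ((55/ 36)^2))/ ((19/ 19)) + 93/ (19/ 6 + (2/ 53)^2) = 55083462193/ 1162943100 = 47.37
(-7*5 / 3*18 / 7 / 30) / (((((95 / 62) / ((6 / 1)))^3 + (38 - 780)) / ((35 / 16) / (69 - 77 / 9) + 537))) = 3759856599591 / 5194716906376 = 0.72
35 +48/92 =817/23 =35.52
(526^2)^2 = 76549608976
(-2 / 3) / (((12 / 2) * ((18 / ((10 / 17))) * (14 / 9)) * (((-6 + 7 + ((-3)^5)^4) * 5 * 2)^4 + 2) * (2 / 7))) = -5 / 904590037053532605718151384234920413793921224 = -0.00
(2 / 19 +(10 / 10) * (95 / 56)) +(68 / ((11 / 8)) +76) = 1489407 / 11704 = 127.26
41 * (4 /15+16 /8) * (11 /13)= 15334 /195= 78.64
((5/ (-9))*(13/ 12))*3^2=-65/ 12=-5.42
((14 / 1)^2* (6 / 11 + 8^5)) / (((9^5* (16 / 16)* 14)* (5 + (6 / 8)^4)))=1291867136 / 884022579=1.46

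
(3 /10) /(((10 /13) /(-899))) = -35061 /100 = -350.61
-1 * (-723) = 723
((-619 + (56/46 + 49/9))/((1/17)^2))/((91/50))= -97233.92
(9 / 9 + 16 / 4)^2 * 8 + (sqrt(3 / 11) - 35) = sqrt(33) / 11 + 165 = 165.52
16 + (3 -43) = -24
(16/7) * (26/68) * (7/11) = 104/187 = 0.56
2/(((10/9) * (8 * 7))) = 9/280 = 0.03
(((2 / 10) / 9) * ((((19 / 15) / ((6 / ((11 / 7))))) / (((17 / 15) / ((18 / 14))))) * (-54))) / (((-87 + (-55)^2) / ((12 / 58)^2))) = -33858 / 5145561785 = -0.00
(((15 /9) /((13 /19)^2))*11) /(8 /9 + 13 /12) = 238260 /11999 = 19.86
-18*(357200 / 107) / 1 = -6429600 / 107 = -60089.72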